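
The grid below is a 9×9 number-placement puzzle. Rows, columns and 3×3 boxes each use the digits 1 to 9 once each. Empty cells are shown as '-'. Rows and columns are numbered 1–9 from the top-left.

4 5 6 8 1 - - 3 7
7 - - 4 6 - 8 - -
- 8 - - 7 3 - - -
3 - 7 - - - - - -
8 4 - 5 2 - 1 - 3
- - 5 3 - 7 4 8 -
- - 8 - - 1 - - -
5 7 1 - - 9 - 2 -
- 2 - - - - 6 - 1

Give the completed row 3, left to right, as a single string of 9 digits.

182973564

R1C6 = 2 (sole candidate).
R1C7 = 9 (sole candidate).
R2C6 = 5 (sole candidate).
R2C8 = 1 (sole candidate).
R2C9 = 2 (sole candidate).
R3C4 = 9: row 3 has {3,7,8}; col 4 has {3,4,5,8}; box has {1,2,3,4,5,6,7,8} → only 9 remains.
R3C7 = 5: row 3 has {3,7,8,9}; col 7 has {1,4,6,8,9}; box has {1,2,3,7,8,9} → only 5 remains.
R4C7 = 2 (sole candidate).
R5C3 = 9 (sole candidate).
R5C6 = 6 (sole candidate).
R5C8 = 7 (sole candidate).
R6C5 = 9 (sole candidate).
R6C9 = 6 (sole candidate).
R8C4 = 6 (sole candidate).
R8C7 = 3 (sole candidate).
R9C1 = 9 (sole candidate).
R9C4 = 7 (sole candidate).
R2C3 = 3 (sole candidate).
R3C3 = 2: row 3 has {3,5,7,8,9}; col 3 has {1,3,5,6,7,8,9}; box has {3,4,5,6,7,8} → only 2 remains.
R3C9 = 4: row 3 has {2,3,5,7,8,9}; col 9 has {1,2,3,6,7}; box has {1,2,3,5,7,8,9} → only 4 remains.
R4C4 = 1 (sole candidate).
R6C2 = 1 (sole candidate).
R7C1 = 6 (sole candidate).
R7C2 = 3 (sole candidate).
R7C4 = 2 (sole candidate).
R7C7 = 7 (sole candidate).
R8C9 = 8 (sole candidate).
R9C3 = 4 (sole candidate).
R9C6 = 8 (sole candidate).
R9C8 = 5 (sole candidate).
R2C2 = 9 (sole candidate).
R3C1 = 1: row 3 has {2,3,4,5,7,8,9}; col 1 has {3,4,5,6,7,8,9}; box has {2,3,4,5,6,7,8,9} → only 1 remains.
R3C8 = 6: row 3 has {1,2,3,4,5,7,8,9}; col 8 has {1,2,3,5,7,8}; box has {1,2,3,4,5,7,8,9} → only 6 remains.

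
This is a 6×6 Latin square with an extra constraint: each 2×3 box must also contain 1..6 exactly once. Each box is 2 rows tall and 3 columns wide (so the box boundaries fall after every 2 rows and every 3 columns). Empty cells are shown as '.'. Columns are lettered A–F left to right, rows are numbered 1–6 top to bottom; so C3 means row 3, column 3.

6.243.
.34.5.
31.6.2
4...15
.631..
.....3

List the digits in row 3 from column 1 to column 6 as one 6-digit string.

315642

B1 = 5 (sole candidate).
F1 = 1 (sole candidate).
A2 = 1 (sole candidate).
D2 = 2 (sole candidate).
F2 = 6 (sole candidate).
C3 = 5: row 3 has {1,2,3,6}; col 3 has {2,3,4}; box has {1,3,4} → only 5 remains.
E3 = 4: row 3 has {1,2,3,5,6}; col 5 has {1,3,5}; box has {1,2,5,6} → only 4 remains.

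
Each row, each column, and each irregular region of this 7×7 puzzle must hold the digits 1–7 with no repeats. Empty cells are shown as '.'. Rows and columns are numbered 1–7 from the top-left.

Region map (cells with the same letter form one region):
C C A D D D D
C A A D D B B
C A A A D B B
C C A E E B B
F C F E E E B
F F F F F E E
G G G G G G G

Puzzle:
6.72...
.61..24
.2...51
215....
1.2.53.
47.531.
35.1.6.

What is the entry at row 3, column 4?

row 1, column 6 = 4: row 1 has {2,6,7}; col 6 has {1,2,3,5,6}; region has {2} → only 4 remains.
row 2, column 5 = 7: row 2 has {1,2,4,6}; col 5 has {3,5}; region has {2,4} → only 7 remains.
row 3, column 1 = 7: row 3 has {1,2,5}; col 1 has {1,2,3,4,6}; region has {1,2,6} → only 7 remains.
row 3, column 5 = 6: row 3 has {1,2,5,7}; col 5 has {3,5,7}; region has {2,4,7} → only 6 remains.
row 4, column 5 = 4: row 4 has {1,2,5}; col 5 has {3,5,6,7}; region has {1,3,5} → only 4 remains.
row 4, column 6 = 7: row 4 has {1,2,4,5}; col 6 has {1,2,3,4,5,6}; region has {1,2,4,5} → only 7 remains.
row 5, column 2 = 4: row 5 has {1,2,3,5}; col 2 has {1,2,5,6,7}; region has {1,2,6,7} → only 4 remains.
row 5, column 7 = 6: row 5 has {1,2,3,4,5}; col 7 has {1,4}; region has {1,2,4,5,7} → only 6 remains.
row 6, column 3 = 6: row 6 has {1,3,4,5,7}; col 3 has {1,2,5,7}; region has {1,2,3,4,5,7} → only 6 remains.
row 6, column 7 = 2: row 6 has {1,3,4,5,6,7}; col 7 has {1,4,6}; region has {1,3,4,5} → only 2 remains.
row 7, column 3 = 4: row 7 has {1,3,5,6}; col 3 has {1,2,5,6,7}; region has {1,3,5,6} → only 4 remains.
row 7, column 5 = 2: row 7 has {1,3,4,5,6}; col 5 has {3,4,5,6,7}; region has {1,3,4,5,6} → only 2 remains.
row 7, column 7 = 7: row 7 has {1,2,3,4,5,6}; col 7 has {1,2,4,6}; region has {1,2,3,4,5,6} → only 7 remains.
row 1, column 2 = 3: row 1 has {2,4,6,7}; col 2 has {1,2,4,5,6,7}; region has {1,2,4,6,7} → only 3 remains.
row 1, column 5 = 1: row 1 has {2,3,4,6,7}; col 5 has {2,3,4,5,6,7}; region has {2,4,6,7} → only 1 remains.
row 1, column 7 = 5: row 1 has {1,2,3,4,6,7}; col 7 has {1,2,4,6,7}; region has {1,2,4,6,7} → only 5 remains.
row 2, column 1 = 5: row 2 has {1,2,4,6,7}; col 1 has {1,2,3,4,6,7}; region has {1,2,3,4,6,7} → only 5 remains.
row 2, column 4 = 3: row 2 has {1,2,4,5,6,7}; col 4 has {1,2,5}; region has {1,2,4,5,6,7} → only 3 remains.
row 3, column 3 = 3: row 3 has {1,2,5,6,7}; col 3 has {1,2,4,5,6,7}; region has {1,2,5,6,7} → only 3 remains.
row 3, column 4 = 4: row 3 has {1,2,3,5,6,7}; col 4 has {1,2,3,5}; region has {1,2,3,5,6,7} → only 4 remains.

4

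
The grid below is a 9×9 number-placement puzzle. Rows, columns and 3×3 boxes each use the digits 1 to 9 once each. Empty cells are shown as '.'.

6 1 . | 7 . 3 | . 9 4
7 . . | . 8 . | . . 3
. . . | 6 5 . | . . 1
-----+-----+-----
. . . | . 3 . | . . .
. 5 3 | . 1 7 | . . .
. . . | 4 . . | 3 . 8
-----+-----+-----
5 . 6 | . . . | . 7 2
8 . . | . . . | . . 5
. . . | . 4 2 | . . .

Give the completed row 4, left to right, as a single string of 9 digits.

468235917

r1c5 = 2: row 1 has {1,3,4,6,7,9}; col 5 has {1,3,4,5,8}; box has {3,5,6,7,8} → only 2 remains.
r7c5 = 9: row 7 has {2,5,6,7}; col 5 has {1,2,3,4,5,8}; box has {2,4} → only 9 remains.
r6c5 = 6: row 6 has {3,4,8}; col 5 has {1,2,3,4,5,8,9}; box has {1,3,4,7} → only 6 remains.
r8c5 = 7: row 8 has {5,8}; col 5 has {1,2,3,4,5,6,8,9}; box has {2,4,9} → only 7 remains.
r3c7 = 7: in row 3, 7 can only go here (every other open cell in that row sees a 7).
r5c4 = 8: in row 5, 8 can only go here (every other open cell in that row sees an 8).
r9c4 = 5: in row 9, 5 can only go here (every other open cell in that row sees a 5).
r4c2 = 6: in column 2, 6 can only go here (every other open cell in that column sees a 6).
r4c3 = 8: in row 4, 8 can only go here (every other open cell in that row sees an 8).
r1c3 = 5: row 1 has {1,2,3,4,6,7,9}; col 3 has {3,6,8}; box has {1,6,7} → only 5 remains.
r1c7 = 8: row 1 has {1,2,3,4,5,6,7,9}; col 7 has {3,7}; box has {1,3,4,7,9} → only 8 remains.
r3c8 = 2: row 3 has {1,5,6,7}; col 8 has {7,9}; box has {1,3,4,7,8,9} → only 2 remains.
r3c2 = 8: in row 3, 8 can only go here (every other open cell in that row sees an 8).
r3c1 = 3: in row 3, 3 can only go here (every other open cell in that row sees a 3).
r4c9 = 7: in row 4, 7 can only go here (every other open cell in that row sees a 7).
r7c6 = 8: in row 7, 8 can only go here (every other open cell in that row sees an 8).
r9c8 = 8: in row 9, 8 can only go here (every other open cell in that row sees an 8).
r9c2 = 3: in row 9, 3 can only go here (every other open cell in that row sees a 3).
r7c2 = 4: row 7 has {2,5,6,7,8,9}; col 2 has {1,3,5,6,8}; box has {3,5,6,8} → only 4 remains.
r7c7 = 1: row 7 has {2,4,5,6,7,8,9}; col 7 has {3,7,8}; box has {2,5,7,8} → only 1 remains.
r7c4 = 3: row 7 has {1,2,4,5,6,7,8,9}; col 4 has {4,5,6,7,8}; box has {2,4,5,7,8,9} → only 3 remains.
r8c4 = 1: row 8 has {5,7,8}; col 4 has {3,4,5,6,7,8}; box has {2,3,4,5,7,8,9} → only 1 remains.
r8c6 = 6: row 8 has {1,5,7,8}; col 6 has {2,3,7,8}; box has {1,2,3,4,5,7,8,9} → only 6 remains.
r2c4 = 9: row 2 has {3,7,8}; col 4 has {1,3,4,5,6,7,8}; box has {2,3,5,6,7,8} → only 9 remains.
r3c6 = 4: row 3 has {1,2,3,5,6,7,8}; col 6 has {2,3,6,7,8}; box has {2,3,5,6,7,8,9} → only 4 remains.
r4c4 = 2: row 4 has {3,6,7,8}; col 4 has {1,3,4,5,6,7,8,9}; box has {1,3,4,6,7,8} → only 2 remains.
r2c2 = 2: row 2 has {3,7,8,9}; col 2 has {1,3,4,5,6,8}; box has {1,3,5,6,7,8} → only 2 remains.
r2c3 = 4: row 2 has {2,3,7,8,9}; col 3 has {3,5,6,8}; box has {1,2,3,5,6,7,8} → only 4 remains.
r2c6 = 1: row 2 has {2,3,4,7,8,9}; col 6 has {2,3,4,6,7,8}; box has {2,3,4,5,6,7,8,9} → only 1 remains.
r3c3 = 9: row 3 has {1,2,3,4,5,6,7,8}; col 3 has {3,4,5,6,8}; box has {1,2,3,4,5,6,7,8} → only 9 remains.
r8c2 = 9: row 8 has {1,5,6,7,8}; col 2 has {1,2,3,4,5,6,8}; box has {3,4,5,6,8} → only 9 remains.
r8c3 = 2: row 8 has {1,5,6,7,8,9}; col 3 has {3,4,5,6,8,9}; box has {3,4,5,6,8,9} → only 2 remains.
r8c7 = 4: row 8 has {1,2,5,6,7,8,9}; col 7 has {1,3,7,8}; box has {1,2,5,7,8} → only 4 remains.
r8c8 = 3: row 8 has {1,2,4,5,6,7,8,9}; col 8 has {2,7,8,9}; box has {1,2,4,5,7,8} → only 3 remains.
r9c1 = 1: row 9 has {2,3,4,5,8}; col 1 has {3,5,6,7,8}; box has {2,3,4,5,6,8,9} → only 1 remains.
r9c3 = 7: row 9 has {1,2,3,4,5,8}; col 3 has {2,3,4,5,6,8,9}; box has {1,2,3,4,5,6,8,9} → only 7 remains.
r6c2 = 7: row 6 has {3,4,6,8}; col 2 has {1,2,3,4,5,6,8,9}; box has {3,5,6,8} → only 7 remains.
r6c3 = 1: row 6 has {3,4,6,7,8}; col 3 has {2,3,4,5,6,7,8,9}; box has {3,5,6,7,8} → only 1 remains.
r6c8 = 5: row 6 has {1,3,4,6,7,8}; col 8 has {2,3,7,8,9}; box has {3,7,8} → only 5 remains.
r2c8 = 6: row 2 has {1,2,3,4,7,8,9}; col 8 has {2,3,5,7,8,9}; box has {1,2,3,4,7,8,9} → only 6 remains.
r4c7 = 9: row 4 has {2,3,6,7,8}; col 7 has {1,3,4,7,8}; box has {3,5,7,8} → only 9 remains.
r5c8 = 4: row 5 has {1,3,5,7,8}; col 8 has {2,3,5,6,7,8,9}; box has {3,5,7,8,9} → only 4 remains.
r5c9 = 6: row 5 has {1,3,4,5,7,8}; col 9 has {1,2,3,4,5,7,8}; box has {3,4,5,7,8,9} → only 6 remains.
r6c6 = 9: row 6 has {1,3,4,5,6,7,8}; col 6 has {1,2,3,4,6,7,8}; box has {1,2,3,4,6,7,8} → only 9 remains.
r9c7 = 6: row 9 has {1,2,3,4,5,7,8}; col 7 has {1,3,4,7,8,9}; box has {1,2,3,4,5,7,8} → only 6 remains.
r9c9 = 9: row 9 has {1,2,3,4,5,6,7,8}; col 9 has {1,2,3,4,5,6,7,8}; box has {1,2,3,4,5,6,7,8} → only 9 remains.
r2c7 = 5: row 2 has {1,2,3,4,6,7,8,9}; col 7 has {1,3,4,6,7,8,9}; box has {1,2,3,4,6,7,8,9} → only 5 remains.
r4c1 = 4: row 4 has {2,3,6,7,8,9}; col 1 has {1,3,5,6,7,8}; box has {1,3,5,6,7,8} → only 4 remains.
r4c6 = 5: row 4 has {2,3,4,6,7,8,9}; col 6 has {1,2,3,4,6,7,8,9}; box has {1,2,3,4,6,7,8,9} → only 5 remains.
r4c8 = 1: row 4 has {2,3,4,5,6,7,8,9}; col 8 has {2,3,4,5,6,7,8,9}; box has {3,4,5,6,7,8,9} → only 1 remains.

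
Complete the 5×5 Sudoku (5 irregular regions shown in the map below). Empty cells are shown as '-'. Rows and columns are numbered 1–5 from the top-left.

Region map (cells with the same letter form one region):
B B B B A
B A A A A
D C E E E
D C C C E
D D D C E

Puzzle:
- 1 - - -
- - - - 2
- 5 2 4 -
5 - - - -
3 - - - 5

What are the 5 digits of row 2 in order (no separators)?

row 2, column 1 = 4: row 2 has {2}; col 1 has {3,5}; region has {1} → only 4 remains.
row 2, column 2 = 3: row 2 has {2,4}; col 2 has {1,5}; region has {2} → only 3 remains.
row 3, column 1 = 1: row 3 has {2,4,5}; col 1 has {3,4,5}; region has {3,5} → only 1 remains.
row 3, column 5 = 3: row 3 has {1,2,4,5}; col 5 has {2,5}; region has {2,4,5} → only 3 remains.
row 4, column 5 = 1: row 4 has {5}; col 5 has {2,3,5}; region has {2,3,4,5} → only 1 remains.
row 5, column 3 = 4: row 5 has {3,5}; col 3 has {2}; region has {1,3,5} → only 4 remains.
row 1, column 1 = 2: row 1 has {1}; col 1 has {1,3,4,5}; region has {1,4} → only 2 remains.
row 1, column 5 = 4: row 1 has {1,2}; col 5 has {1,2,3,5}; region has {2,3} → only 4 remains.
row 4, column 3 = 3: row 4 has {1,5}; col 3 has {2,4}; region has {5} → only 3 remains.
row 4, column 4 = 2: row 4 has {1,3,5}; col 4 has {4}; region has {3,5} → only 2 remains.
row 5, column 2 = 2: row 5 has {3,4,5}; col 2 has {1,3,5}; region has {1,3,4,5} → only 2 remains.
row 5, column 4 = 1: row 5 has {2,3,4,5}; col 4 has {2,4}; region has {2,3,5} → only 1 remains.
row 1, column 3 = 5: row 1 has {1,2,4}; col 3 has {2,3,4}; region has {1,2,4} → only 5 remains.
row 1, column 4 = 3: row 1 has {1,2,4,5}; col 4 has {1,2,4}; region has {1,2,4,5} → only 3 remains.
row 2, column 3 = 1: row 2 has {2,3,4}; col 3 has {2,3,4,5}; region has {2,3,4} → only 1 remains.
row 2, column 4 = 5: row 2 has {1,2,3,4}; col 4 has {1,2,3,4}; region has {1,2,3,4} → only 5 remains.

43152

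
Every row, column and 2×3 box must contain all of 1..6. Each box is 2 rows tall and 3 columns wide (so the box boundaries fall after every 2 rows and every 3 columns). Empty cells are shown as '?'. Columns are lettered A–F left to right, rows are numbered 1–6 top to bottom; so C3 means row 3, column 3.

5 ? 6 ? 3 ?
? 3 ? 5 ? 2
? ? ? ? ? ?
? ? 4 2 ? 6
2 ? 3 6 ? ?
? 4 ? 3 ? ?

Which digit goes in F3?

3

C2 = 1 (sole candidate).
C6 = 5 (sole candidate).
F6 = 1 (sole candidate).
B1 = 2 (sole candidate).
F1 = 4 (sole candidate).
A2 = 4 (sole candidate).
E2 = 6 (sole candidate).
C3 = 2 (sole candidate).
B5 = 1 (sole candidate).
F5 = 5 (sole candidate).
A6 = 6 (sole candidate).
E6 = 2 (sole candidate).
D1 = 1 (sole candidate).
D3 = 4 (sole candidate).
F3 = 3: row 3 has {2,4}; col 6 has {1,2,4,5,6}; box has {2,4,6} → only 3 remains.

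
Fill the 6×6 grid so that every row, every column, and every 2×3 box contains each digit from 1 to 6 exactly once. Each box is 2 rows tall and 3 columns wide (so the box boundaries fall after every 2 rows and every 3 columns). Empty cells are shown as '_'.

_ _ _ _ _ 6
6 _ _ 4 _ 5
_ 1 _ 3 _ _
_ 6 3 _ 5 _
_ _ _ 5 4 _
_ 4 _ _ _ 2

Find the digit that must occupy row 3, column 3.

2

row 3, column 6 = 4: row 3 has {1,3}; col 6 has {2,5,6}; box has {3,5} → only 4 remains.
row 4, column 6 = 1: row 4 has {3,5,6}; col 6 has {2,4,5,6}; box has {3,4,5} → only 1 remains.
row 5, column 6 = 3: row 5 has {4,5}; col 6 has {1,2,4,5,6}; box has {2,4,5} → only 3 remains.
row 4, column 4 = 2: row 4 has {1,3,5,6}; col 4 has {3,4,5}; box has {1,3,4,5} → only 2 remains.
row 5, column 2 = 2: row 5 has {3,4,5}; col 2 has {1,4,6}; box has {4} → only 2 remains.
row 1, column 4 = 1: row 1 has {6}; col 4 has {2,3,4,5}; box has {4,5,6} → only 1 remains.
row 2, column 2 = 3: row 2 has {4,5,6}; col 2 has {1,2,4,6}; box has {6} → only 3 remains.
row 2, column 5 = 2: row 2 has {3,4,5,6}; col 5 has {4,5}; box has {1,4,5,6} → only 2 remains.
row 3, column 5 = 6: row 3 has {1,3,4}; col 5 has {2,4,5}; box has {1,2,3,4,5} → only 6 remains.
row 4, column 1 = 4: row 4 has {1,2,3,5,6}; col 1 has {6}; box has {1,3,6} → only 4 remains.
row 5, column 1 = 1: row 5 has {2,3,4,5}; col 1 has {4,6}; box has {2,4} → only 1 remains.
row 5, column 3 = 6: row 5 has {1,2,3,4,5}; col 3 has {3}; box has {1,2,4} → only 6 remains.
row 6, column 3 = 5: row 6 has {2,4}; col 3 has {3,6}; box has {1,2,4,6} → only 5 remains.
row 6, column 4 = 6: row 6 has {2,4,5}; col 4 has {1,2,3,4,5}; box has {2,3,4,5} → only 6 remains.
row 6, column 5 = 1: row 6 has {2,4,5,6}; col 5 has {2,4,5,6}; box has {2,3,4,5,6} → only 1 remains.
row 1, column 2 = 5: row 1 has {1,6}; col 2 has {1,2,3,4,6}; box has {3,6} → only 5 remains.
row 1, column 5 = 3: row 1 has {1,5,6}; col 5 has {1,2,4,5,6}; box has {1,2,4,5,6} → only 3 remains.
row 2, column 3 = 1: row 2 has {2,3,4,5,6}; col 3 has {3,5,6}; box has {3,5,6} → only 1 remains.
row 3, column 3 = 2: row 3 has {1,3,4,6}; col 3 has {1,3,5,6}; box has {1,3,4,6} → only 2 remains.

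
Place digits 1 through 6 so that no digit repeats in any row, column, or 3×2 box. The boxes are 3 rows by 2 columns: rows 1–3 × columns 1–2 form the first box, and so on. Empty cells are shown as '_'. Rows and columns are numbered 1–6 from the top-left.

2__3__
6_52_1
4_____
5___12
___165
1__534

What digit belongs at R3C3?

R1C6 = 6 (sole candidate).
R2C2 = 3 (sole candidate).
R2C5 = 4 (sole candidate).
R3C4 = 6 (sole candidate).
R3C6 = 3 (sole candidate).
R4C4 = 4 (sole candidate).
R5C1 = 3 (sole candidate).
R5C3 = 2 (sole candidate).
R6C3 = 6 (sole candidate).
R1C5 = 5 (sole candidate).
R3C3 = 1: row 3 has {3,4,6}; col 3 has {2,5,6}; box has {2,3,5,6} → only 1 remains.

1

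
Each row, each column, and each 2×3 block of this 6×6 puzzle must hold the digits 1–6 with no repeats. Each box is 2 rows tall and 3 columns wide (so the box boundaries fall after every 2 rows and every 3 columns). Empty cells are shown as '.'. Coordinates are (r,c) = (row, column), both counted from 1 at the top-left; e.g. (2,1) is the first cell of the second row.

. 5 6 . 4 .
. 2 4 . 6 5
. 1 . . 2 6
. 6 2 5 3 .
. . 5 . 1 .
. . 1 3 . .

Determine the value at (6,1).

(2,4) = 1 (sole candidate).
(3,3) = 3 (sole candidate).
(3,4) = 4 (sole candidate).
(4,1) = 4 (sole candidate).
(4,6) = 1 (sole candidate).
(6,2) = 4 (sole candidate).
(6,5) = 5 (sole candidate).
(6,6) = 2 (sole candidate).
(1,4) = 2 (sole candidate).
(1,6) = 3 (sole candidate).
(2,1) = 3 (sole candidate).
(3,1) = 5 (sole candidate).
(5,2) = 3 (sole candidate).
(5,4) = 6 (sole candidate).
(5,6) = 4 (sole candidate).
(6,1) = 6: row 6 has {1,2,3,4,5}; col 1 has {3,4,5}; box has {1,3,4,5} → only 6 remains.

6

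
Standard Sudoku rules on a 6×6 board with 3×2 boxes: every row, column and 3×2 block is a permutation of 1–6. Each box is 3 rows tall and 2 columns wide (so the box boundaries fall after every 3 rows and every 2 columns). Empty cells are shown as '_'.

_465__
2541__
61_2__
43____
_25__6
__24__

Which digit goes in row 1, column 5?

1

row 1, column 1 = 3 (sole candidate).
row 2, column 6 = 3 (sole candidate).
row 3, column 3 = 3 (sole candidate).
row 4, column 3 = 1 (sole candidate).
row 4, column 4 = 6 (sole candidate).
row 5, column 1 = 1 (sole candidate).
row 5, column 4 = 3 (sole candidate).
row 5, column 5 = 4 (sole candidate).
row 6, column 1 = 5 (sole candidate).
row 6, column 2 = 6 (sole candidate).
row 6, column 6 = 1 (sole candidate).
row 1, column 6 = 2 (sole candidate).
row 2, column 5 = 6 (sole candidate).
row 3, column 5 = 5 (sole candidate).
row 3, column 6 = 4 (sole candidate).
row 4, column 5 = 2 (sole candidate).
row 4, column 6 = 5 (sole candidate).
row 6, column 5 = 3 (sole candidate).
row 1, column 5 = 1: row 1 has {2,3,4,5,6}; col 5 has {2,3,4,5,6}; box has {2,3,4,5,6} → only 1 remains.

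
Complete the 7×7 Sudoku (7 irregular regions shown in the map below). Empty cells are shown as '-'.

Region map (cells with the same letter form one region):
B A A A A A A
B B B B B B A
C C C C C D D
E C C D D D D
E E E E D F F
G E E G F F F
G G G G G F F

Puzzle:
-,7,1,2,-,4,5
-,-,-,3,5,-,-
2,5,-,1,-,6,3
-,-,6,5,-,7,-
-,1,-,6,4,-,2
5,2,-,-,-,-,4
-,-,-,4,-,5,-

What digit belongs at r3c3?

r1c1 = 6 (sole candidate).
r1c5 = 3 (sole candidate).
r2c2 = 4 (sole candidate).
r2c7 = 6 (sole candidate).
r3c5 = 7 (sole candidate).
r4c2 = 3 (sole candidate).
r4c7 = 1 (sole candidate).
r5c6 = 3 (sole candidate).
r6c4 = 7 (sole candidate).
r6c6 = 1 (sole candidate).
r7c2 = 6 (sole candidate).
r7c7 = 7 (sole candidate).
r2c6 = 2 (sole candidate).
r3c3 = 4: row 3 has {1,2,3,5,6,7}; col 3 has {1,6}; region has {1,2,3,5,6,7} → only 4 remains.

4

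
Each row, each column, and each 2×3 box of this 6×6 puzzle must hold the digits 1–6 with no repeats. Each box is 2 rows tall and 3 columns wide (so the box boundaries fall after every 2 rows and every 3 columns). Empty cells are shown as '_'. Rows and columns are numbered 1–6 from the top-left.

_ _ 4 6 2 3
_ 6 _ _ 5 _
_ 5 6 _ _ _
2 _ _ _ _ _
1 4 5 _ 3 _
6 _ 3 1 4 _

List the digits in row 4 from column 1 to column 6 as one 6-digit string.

231564

row 1, column 1 = 5: row 1 has {2,3,4,6}; col 1 has {1,2,6}; box has {4,6} → only 5 remains.
row 1, column 2 = 1: row 1 has {2,3,4,5,6}; col 2 has {4,5,6}; box has {4,5,6} → only 1 remains.
row 2, column 1 = 3: row 2 has {5,6}; col 1 has {1,2,5,6}; box has {1,4,5,6} → only 3 remains.
row 2, column 3 = 2: row 2 has {3,5,6}; col 3 has {3,4,5,6}; box has {1,3,4,5,6} → only 2 remains.
row 2, column 4 = 4: row 2 has {2,3,5,6}; col 4 has {1,6}; box has {2,3,5,6} → only 4 remains.
row 2, column 6 = 1: row 2 has {2,3,4,5,6}; col 6 has {3}; box has {2,3,4,5,6} → only 1 remains.
row 3, column 1 = 4: row 3 has {5,6}; col 1 has {1,2,3,5,6}; box has {2,5,6} → only 4 remains.
row 3, column 5 = 1: row 3 has {4,5,6}; col 5 has {2,3,4,5}; box has {} → only 1 remains.
row 3, column 6 = 2: row 3 has {1,4,5,6}; col 6 has {1,3}; box has {1} → only 2 remains.
row 4, column 2 = 3: row 4 has {2}; col 2 has {1,4,5,6}; box has {2,4,5,6} → only 3 remains.
row 4, column 3 = 1: row 4 has {2,3}; col 3 has {2,3,4,5,6}; box has {2,3,4,5,6} → only 1 remains.
row 4, column 4 = 5: row 4 has {1,2,3}; col 4 has {1,4,6}; box has {1,2} → only 5 remains.
row 4, column 5 = 6: row 4 has {1,2,3,5}; col 5 has {1,2,3,4,5}; box has {1,2,5} → only 6 remains.
row 4, column 6 = 4: row 4 has {1,2,3,5,6}; col 6 has {1,2,3}; box has {1,2,5,6} → only 4 remains.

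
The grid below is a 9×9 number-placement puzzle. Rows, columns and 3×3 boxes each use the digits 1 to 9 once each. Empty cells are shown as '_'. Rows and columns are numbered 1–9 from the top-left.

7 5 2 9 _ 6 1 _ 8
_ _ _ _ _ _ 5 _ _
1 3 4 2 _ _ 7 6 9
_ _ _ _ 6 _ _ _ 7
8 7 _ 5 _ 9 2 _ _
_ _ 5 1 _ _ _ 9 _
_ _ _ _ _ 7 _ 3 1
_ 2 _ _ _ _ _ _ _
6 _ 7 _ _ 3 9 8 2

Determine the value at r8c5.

r1c8 = 4: row 1 has {1,2,5,6,7,8,9}; col 8 has {3,6,8,9}; box has {1,5,6,7,8,9} → only 4 remains.
r2c1 = 9: row 2 has {5}; col 1 has {1,6,7,8}; box has {1,2,3,4,5,7} → only 9 remains.
r2c8 = 2: row 2 has {5,9}; col 8 has {3,4,6,8,9}; box has {1,4,5,6,7,8,9} → only 2 remains.
r2c9 = 3: row 2 has {2,5,9}; col 9 has {1,2,7,8,9}; box has {1,2,4,5,6,7,8,9} → only 3 remains.
r5c8 = 1: row 5 has {2,5,7,8,9}; col 8 has {2,3,4,6,8,9}; box has {2,7,9} → only 1 remains.
r9c4 = 4: row 9 has {2,3,6,7,8,9}; col 4 has {1,2,5,9}; box has {3,7} → only 4 remains.
r1c5 = 3: row 1 has {1,2,4,5,6,7,8,9}; col 5 has {6}; box has {2,6,9} → only 3 remains.
r4c8 = 5: row 4 has {6,7}; col 8 has {1,2,3,4,6,8,9}; box has {1,2,7,9} → only 5 remains.
r5c5 = 4: row 5 has {1,2,5,7,8,9}; col 5 has {3,6}; box has {1,5,6,9} → only 4 remains.
r5c9 = 6: row 5 has {1,2,4,5,7,8,9}; col 9 has {1,2,3,7,8,9}; box has {1,2,5,7,9} → only 6 remains.
r6c9 = 4: row 6 has {1,5,9}; col 9 has {1,2,3,6,7,8,9}; box has {1,2,5,6,7,9} → only 4 remains.
r8c8 = 7: row 8 has {2}; col 8 has {1,2,3,4,5,6,8,9}; box has {1,2,3,8,9} → only 7 remains.
r8c9 = 5: row 8 has {2,7}; col 9 has {1,2,3,4,6,7,8,9}; box has {1,2,3,7,8,9} → only 5 remains.
r9c2 = 1: row 9 has {2,3,4,6,7,8,9}; col 2 has {2,3,5,7}; box has {2,6,7} → only 1 remains.
r9c5 = 5: row 9 has {1,2,3,4,6,7,8,9}; col 5 has {3,4,6}; box has {3,4,7} → only 5 remains.
r3c5 = 8: row 3 has {1,2,3,4,6,7,9}; col 5 has {3,4,5,6}; box has {2,3,6,9} → only 8 remains.
r3c6 = 5: row 3 has {1,2,3,4,6,7,8,9}; col 6 has {3,6,7,9}; box has {2,3,6,8,9} → only 5 remains.
r5c3 = 3: row 5 has {1,2,4,5,6,7,8,9}; col 3 has {2,4,5,7}; box has {5,7,8} → only 3 remains.
r6c1 = 2: row 6 has {1,4,5,9}; col 1 has {1,6,7,8,9}; box has {3,5,7,8} → only 2 remains.
r6c2 = 6: row 6 has {1,2,4,5,9}; col 2 has {1,2,3,5,7}; box has {2,3,5,7,8} → only 6 remains.
r6c5 = 7: row 6 has {1,2,4,5,6,9}; col 5 has {3,4,5,6,8}; box has {1,4,5,6,9} → only 7 remains.
r6c6 = 8: row 6 has {1,2,4,5,6,7,9}; col 6 has {3,5,6,7,9}; box has {1,4,5,6,7,9} → only 8 remains.
r6c7 = 3: row 6 has {1,2,4,5,6,7,8,9}; col 7 has {1,2,5,7,9}; box has {1,2,4,5,6,7,9} → only 3 remains.
r8c6 = 1: row 8 has {2,5,7}; col 6 has {3,5,6,7,8,9}; box has {3,4,5,7} → only 1 remains.
r2c2 = 8: row 2 has {2,3,5,9}; col 2 has {1,2,3,5,6,7}; box has {1,2,3,4,5,7,9} → only 8 remains.
r2c3 = 6: row 2 has {2,3,5,8,9}; col 3 has {2,3,4,5,7}; box has {1,2,3,4,5,7,8,9} → only 6 remains.
r2c4 = 7: row 2 has {2,3,5,6,8,9}; col 4 has {1,2,4,5,9}; box has {2,3,5,6,8,9} → only 7 remains.
r2c5 = 1: row 2 has {2,3,5,6,7,8,9}; col 5 has {3,4,5,6,7,8}; box has {2,3,5,6,7,8,9} → only 1 remains.
r2c6 = 4: row 2 has {1,2,3,5,6,7,8,9}; col 6 has {1,3,5,6,7,8,9}; box has {1,2,3,5,6,7,8,9} → only 4 remains.
r4c1 = 4: row 4 has {5,6,7}; col 1 has {1,2,6,7,8,9}; box has {2,3,5,6,7,8} → only 4 remains.
r4c2 = 9: row 4 has {4,5,6,7}; col 2 has {1,2,3,5,6,7,8}; box has {2,3,4,5,6,7,8} → only 9 remains.
r4c3 = 1: row 4 has {4,5,6,7,9}; col 3 has {2,3,4,5,6,7}; box has {2,3,4,5,6,7,8,9} → only 1 remains.
r4c4 = 3: row 4 has {1,4,5,6,7,9}; col 4 has {1,2,4,5,7,9}; box has {1,4,5,6,7,8,9} → only 3 remains.
r4c6 = 2: row 4 has {1,3,4,5,6,7,9}; col 6 has {1,3,4,5,6,7,8,9}; box has {1,3,4,5,6,7,8,9} → only 2 remains.
r4c7 = 8: row 4 has {1,2,3,4,5,6,7,9}; col 7 has {1,2,3,5,7,9}; box has {1,2,3,4,5,6,7,9} → only 8 remains.
r7c1 = 5: row 7 has {1,3,7}; col 1 has {1,2,4,6,7,8,9}; box has {1,2,6,7} → only 5 remains.
r7c2 = 4: row 7 has {1,3,5,7}; col 2 has {1,2,3,5,6,7,8,9}; box has {1,2,5,6,7} → only 4 remains.
r7c7 = 6: row 7 has {1,3,4,5,7}; col 7 has {1,2,3,5,7,8,9}; box has {1,2,3,5,7,8,9} → only 6 remains.
r8c1 = 3: row 8 has {1,2,5,7}; col 1 has {1,2,4,5,6,7,8,9}; box has {1,2,4,5,6,7} → only 3 remains.
r8c5 = 9: row 8 has {1,2,3,5,7}; col 5 has {1,3,4,5,6,7,8}; box has {1,3,4,5,7} → only 9 remains.

9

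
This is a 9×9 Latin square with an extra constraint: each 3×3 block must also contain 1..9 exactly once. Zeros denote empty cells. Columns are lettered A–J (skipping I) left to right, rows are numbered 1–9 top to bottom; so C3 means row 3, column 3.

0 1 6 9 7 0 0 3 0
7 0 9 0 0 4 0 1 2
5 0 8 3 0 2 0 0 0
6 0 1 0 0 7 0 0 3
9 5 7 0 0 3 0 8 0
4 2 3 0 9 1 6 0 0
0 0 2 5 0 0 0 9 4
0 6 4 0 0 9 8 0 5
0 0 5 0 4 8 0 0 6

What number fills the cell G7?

1

A1 = 2: row 1 has {1,3,6,7,9}; col 1 has {4,5,6,7,9}; box has {1,5,6,7,8,9} → only 2 remains.
F1 = 5: row 1 has {1,2,3,6,7,9}; col 6 has {1,2,3,4,7,8,9}; box has {2,3,4,7,9} → only 5 remains.
G1 = 4: row 1 has {1,2,3,5,6,7,9}; col 7 has {6,8}; box has {1,2,3} → only 4 remains.
J1 = 8: row 1 has {1,2,3,4,5,6,7,9}; col 9 has {2,3,4,5,6}; box has {1,2,3,4} → only 8 remains.
B2 = 3: row 2 has {1,2,4,7,9}; col 2 has {1,2,5,6}; box has {1,2,5,6,7,8,9} → only 3 remains.
G2 = 5: row 2 has {1,2,3,4,7,9}; col 7 has {4,6,8}; box has {1,2,3,4,8} → only 5 remains.
B3 = 4: row 3 has {2,3,5,8}; col 2 has {1,2,3,5,6}; box has {1,2,3,5,6,7,8,9} → only 4 remains.
B4 = 8: row 4 has {1,3,6,7}; col 2 has {1,2,3,4,5,6}; box has {1,2,3,4,5,6,7,9} → only 8 remains.
J5 = 1: row 5 has {3,5,7,8,9}; col 9 has {2,3,4,5,6,8}; box has {3,6,8} → only 1 remains.
D6 = 8: row 6 has {1,2,3,4,6,9}; col 4 has {3,5,9}; box has {1,3,7,9} → only 8 remains.
J6 = 7: row 6 has {1,2,3,4,6,8,9}; col 9 has {1,2,3,4,5,6,8}; box has {1,3,6,8} → only 7 remains.
B7 = 7: row 7 has {2,4,5,9}; col 2 has {1,2,3,4,5,6,8}; box has {2,4,5,6} → only 7 remains.
F7 = 6: row 7 has {2,4,5,7,9}; col 6 has {1,2,3,4,5,7,8,9}; box has {4,5,8,9} → only 6 remains.
B9 = 9: row 9 has {4,5,6,8}; col 2 has {1,2,3,4,5,6,7,8}; box has {2,4,5,6,7} → only 9 remains.
D2 = 6: row 2 has {1,2,3,4,5,7,9}; col 4 has {3,5,8,9}; box has {2,3,4,5,7,9} → only 6 remains.
E2 = 8: row 2 has {1,2,3,4,5,6,7,9}; col 5 has {4,7,9}; box has {2,3,4,5,6,7,9} → only 8 remains.
E3 = 1: row 3 has {2,3,4,5,8}; col 5 has {4,7,8,9}; box has {2,3,4,5,6,7,8,9} → only 1 remains.
J3 = 9: row 3 has {1,2,3,4,5,8}; col 9 has {1,2,3,4,5,6,7,8}; box has {1,2,3,4,5,8} → only 9 remains.
G5 = 2: row 5 has {1,3,5,7,8,9}; col 7 has {4,5,6,8}; box has {1,3,6,7,8} → only 2 remains.
H6 = 5: row 6 has {1,2,3,4,6,7,8,9}; col 8 has {1,3,8,9}; box has {1,2,3,6,7,8} → only 5 remains.
E7 = 3: row 7 has {2,4,5,6,7,9}; col 5 has {1,4,7,8,9}; box has {4,5,6,8,9} → only 3 remains.
G7 = 1: row 7 has {2,3,4,5,6,7,9}; col 7 has {2,4,5,6,8}; box has {4,5,6,8,9} → only 1 remains.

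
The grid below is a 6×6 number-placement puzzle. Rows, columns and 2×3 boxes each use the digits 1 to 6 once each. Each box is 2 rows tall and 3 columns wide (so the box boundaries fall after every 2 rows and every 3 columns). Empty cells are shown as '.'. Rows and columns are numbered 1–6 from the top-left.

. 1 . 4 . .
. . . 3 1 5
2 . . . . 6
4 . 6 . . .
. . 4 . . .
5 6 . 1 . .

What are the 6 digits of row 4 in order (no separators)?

row 1, column 6 = 2: row 1 has {1,4}; col 6 has {5,6}; box has {1,3,4,5} → only 2 remains.
row 2, column 1 = 6: row 2 has {1,3,5}; col 1 has {2,4,5}; box has {1} → only 6 remains.
row 2, column 3 = 2: row 2 has {1,3,5,6}; col 3 has {4,6}; box has {1,6} → only 2 remains.
row 3, column 4 = 5: row 3 has {2,6}; col 4 has {1,3,4}; box has {6} → only 5 remains.
row 4, column 4 = 2: row 4 has {4,6}; col 4 has {1,3,4,5}; box has {5,6} → only 2 remains.
row 4, column 5 = 3: row 4 has {2,4,6}; col 5 has {1}; box has {2,5,6} → only 3 remains.
row 4, column 6 = 1: row 4 has {2,3,4,6}; col 6 has {2,5,6}; box has {2,3,5,6} → only 1 remains.
row 5, column 4 = 6: row 5 has {4}; col 4 has {1,2,3,4,5}; box has {1} → only 6 remains.
row 5, column 6 = 3: row 5 has {4,6}; col 6 has {1,2,5,6}; box has {1,6} → only 3 remains.
row 6, column 3 = 3: row 6 has {1,5,6}; col 3 has {2,4,6}; box has {4,5,6} → only 3 remains.
row 6, column 6 = 4: row 6 has {1,3,5,6}; col 6 has {1,2,3,5,6}; box has {1,3,6} → only 4 remains.
row 1, column 1 = 3: row 1 has {1,2,4}; col 1 has {2,4,5,6}; box has {1,2,6} → only 3 remains.
row 1, column 3 = 5: row 1 has {1,2,3,4}; col 3 has {2,3,4,6}; box has {1,2,3,6} → only 5 remains.
row 1, column 5 = 6: row 1 has {1,2,3,4,5}; col 5 has {1,3}; box has {1,2,3,4,5} → only 6 remains.
row 2, column 2 = 4: row 2 has {1,2,3,5,6}; col 2 has {1,6}; box has {1,2,3,5,6} → only 4 remains.
row 3, column 2 = 3: row 3 has {2,5,6}; col 2 has {1,4,6}; box has {2,4,6} → only 3 remains.
row 3, column 3 = 1: row 3 has {2,3,5,6}; col 3 has {2,3,4,5,6}; box has {2,3,4,6} → only 1 remains.
row 3, column 5 = 4: row 3 has {1,2,3,5,6}; col 5 has {1,3,6}; box has {1,2,3,5,6} → only 4 remains.
row 4, column 2 = 5: row 4 has {1,2,3,4,6}; col 2 has {1,3,4,6}; box has {1,2,3,4,6} → only 5 remains.

456231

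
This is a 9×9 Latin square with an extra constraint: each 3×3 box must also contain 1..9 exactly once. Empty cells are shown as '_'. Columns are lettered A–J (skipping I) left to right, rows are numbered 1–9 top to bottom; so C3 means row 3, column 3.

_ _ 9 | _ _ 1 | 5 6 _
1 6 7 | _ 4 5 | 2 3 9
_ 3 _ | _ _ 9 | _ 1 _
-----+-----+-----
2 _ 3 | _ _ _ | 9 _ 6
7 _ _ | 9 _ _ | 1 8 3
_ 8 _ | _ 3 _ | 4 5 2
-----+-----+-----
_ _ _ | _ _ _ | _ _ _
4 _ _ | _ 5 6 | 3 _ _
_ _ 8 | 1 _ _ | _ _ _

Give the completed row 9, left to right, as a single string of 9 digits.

378192645

A1 = 8: row 1 has {1,5,6,9}; col 1 has {1,2,4,7}; box has {1,3,6,7,9} → only 8 remains.
D2 = 8: row 2 has {1,2,3,4,5,6,7,9}; col 4 has {1,9}; box has {1,4,5,9} → only 8 remains.
A3 = 5: row 3 has {1,3,9}; col 1 has {1,2,4,7,8}; box has {1,3,6,7,8,9} → only 5 remains.
H4 = 7: row 4 has {2,3,6,9}; col 8 has {1,3,5,6,8}; box has {1,2,3,4,5,6,8,9} → only 7 remains.
F6 = 7: row 6 has {2,3,4,5,8}; col 6 has {1,5,6,9}; box has {3,9} → only 7 remains.
D6 = 6: row 6 has {2,3,4,5,7,8}; col 4 has {1,8,9}; box has {3,7,9} → only 6 remains.
E5 = 2: row 5 has {1,3,7,8,9}; col 5 has {3,4,5}; box has {3,6,7,9} → only 2 remains.
F5 = 4: row 5 has {1,2,3,7,8,9}; col 6 has {1,5,6,7,9}; box has {2,3,6,7,9} → only 4 remains.
A6 = 9: row 6 has {2,3,4,5,6,7,8}; col 1 has {1,2,4,5,7,8}; box has {2,3,7,8} → only 9 remains.
C6 = 1: row 6 has {2,3,4,5,6,7,8,9}; col 3 has {3,7,8,9}; box has {2,3,7,8,9} → only 1 remains.
C8 = 2: row 8 has {3,4,5,6}; col 3 has {1,3,7,8,9}; box has {4,8} → only 2 remains.
D8 = 7: row 8 has {2,3,4,5,6}; col 4 has {1,6,8,9}; box has {1,5,6} → only 7 remains.
H8 = 9: row 8 has {2,3,4,5,6,7}; col 8 has {1,3,5,6,7,8}; box has {3} → only 9 remains.
E9 = 9: row 9 has {1,8}; col 5 has {2,3,4,5}; box has {1,5,6,7} → only 9 remains.
E1 = 7: row 1 has {1,5,6,8,9}; col 5 has {2,3,4,5,9}; box has {1,4,5,8,9} → only 7 remains.
J1 = 4: row 1 has {1,5,6,7,8,9}; col 9 has {2,3,6,9}; box has {1,2,3,5,6,9} → only 4 remains.
C3 = 4: row 3 has {1,3,5,9}; col 3 has {1,2,3,7,8,9}; box has {1,3,5,6,7,8,9} → only 4 remains.
D3 = 2: row 3 has {1,3,4,5,9}; col 4 has {1,6,7,8,9}; box has {1,4,5,7,8,9} → only 2 remains.
E3 = 6: row 3 has {1,2,3,4,5,9}; col 5 has {2,3,4,5,7,9}; box has {1,2,4,5,7,8,9} → only 6 remains.
D4 = 5: row 4 has {2,3,6,7,9}; col 4 has {1,2,6,7,8,9}; box has {2,3,4,6,7,9} → only 5 remains.
F4 = 8: row 4 has {2,3,5,6,7,9}; col 6 has {1,4,5,6,7,9}; box has {2,3,4,5,6,7,9} → only 8 remains.
B5 = 5: row 5 has {1,2,3,4,7,8,9}; col 2 has {3,6,8}; box has {1,2,3,7,8,9} → only 5 remains.
C5 = 6: row 5 has {1,2,3,4,5,7,8,9}; col 3 has {1,2,3,4,7,8,9}; box has {1,2,3,5,7,8,9} → only 6 remains.
C7 = 5: row 7 has {}; col 3 has {1,2,3,4,6,7,8,9}; box has {2,4,8} → only 5 remains.
E7 = 8: row 7 has {5}; col 5 has {2,3,4,5,6,7,9}; box has {1,5,6,7,9} → only 8 remains.
B8 = 1: row 8 has {2,3,4,5,6,7,9}; col 2 has {3,5,6,8}; box has {2,4,5,8} → only 1 remains.
J8 = 8: row 8 has {1,2,3,4,5,6,7,9}; col 9 has {2,3,4,6,9}; box has {3,9} → only 8 remains.
B9 = 7: row 9 has {1,8,9}; col 2 has {1,3,5,6,8}; box has {1,2,4,5,8} → only 7 remains.
G9 = 6: row 9 has {1,7,8,9}; col 7 has {1,2,3,4,5,9}; box has {3,8,9} → only 6 remains.
J9 = 5: row 9 has {1,6,7,8,9}; col 9 has {2,3,4,6,8,9}; box has {3,6,8,9} → only 5 remains.
B1 = 2: row 1 has {1,4,5,6,7,8,9}; col 2 has {1,3,5,6,7,8}; box has {1,3,4,5,6,7,8,9} → only 2 remains.
D1 = 3: row 1 has {1,2,4,5,6,7,8,9}; col 4 has {1,2,5,6,7,8,9}; box has {1,2,4,5,6,7,8,9} → only 3 remains.
J3 = 7: row 3 has {1,2,3,4,5,6,9}; col 9 has {2,3,4,5,6,8,9}; box has {1,2,3,4,5,6,9} → only 7 remains.
B4 = 4: row 4 has {2,3,5,6,7,8,9}; col 2 has {1,2,3,5,6,7,8}; box has {1,2,3,5,6,7,8,9} → only 4 remains.
E4 = 1: row 4 has {2,3,4,5,6,7,8,9}; col 5 has {2,3,4,5,6,7,8,9}; box has {2,3,4,5,6,7,8,9} → only 1 remains.
B7 = 9: row 7 has {5,8}; col 2 has {1,2,3,4,5,6,7,8}; box has {1,2,4,5,7,8} → only 9 remains.
D7 = 4: row 7 has {5,8,9}; col 4 has {1,2,3,5,6,7,8,9}; box has {1,5,6,7,8,9} → only 4 remains.
G7 = 7: row 7 has {4,5,8,9}; col 7 has {1,2,3,4,5,6,9}; box has {3,5,6,8,9} → only 7 remains.
H7 = 2: row 7 has {4,5,7,8,9}; col 8 has {1,3,5,6,7,8,9}; box has {3,5,6,7,8,9} → only 2 remains.
J7 = 1: row 7 has {2,4,5,7,8,9}; col 9 has {2,3,4,5,6,7,8,9}; box has {2,3,5,6,7,8,9} → only 1 remains.
A9 = 3: row 9 has {1,5,6,7,8,9}; col 1 has {1,2,4,5,7,8,9}; box has {1,2,4,5,7,8,9} → only 3 remains.
F9 = 2: row 9 has {1,3,5,6,7,8,9}; col 6 has {1,4,5,6,7,8,9}; box has {1,4,5,6,7,8,9} → only 2 remains.
H9 = 4: row 9 has {1,2,3,5,6,7,8,9}; col 8 has {1,2,3,5,6,7,8,9}; box has {1,2,3,5,6,7,8,9} → only 4 remains.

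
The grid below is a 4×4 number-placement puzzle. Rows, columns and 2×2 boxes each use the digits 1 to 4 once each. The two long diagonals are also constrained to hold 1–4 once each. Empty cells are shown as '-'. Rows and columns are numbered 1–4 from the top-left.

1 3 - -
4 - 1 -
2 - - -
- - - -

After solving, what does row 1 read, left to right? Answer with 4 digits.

row 2, column 2 = 2 (sole candidate).
row 2, column 4 = 3 (sole candidate).
row 3, column 2 = 4 (sole candidate).
row 3, column 3 = 3 (sole candidate).
row 3, column 4 = 1 (sole candidate).
row 4, column 1 = 3 (sole candidate).
row 4, column 2 = 1 (sole candidate).
row 4, column 4 = 4 (sole candidate).
row 1, column 4 = 2: row 1 has {1,3}; col 4 has {1,3,4}; box has {1,3}; anti-diagonal has {1,3,4} → only 2 remains.
row 4, column 3 = 2 (sole candidate).
row 1, column 3 = 4: row 1 has {1,2,3}; col 3 has {1,2,3}; box has {1,2,3} → only 4 remains.

1342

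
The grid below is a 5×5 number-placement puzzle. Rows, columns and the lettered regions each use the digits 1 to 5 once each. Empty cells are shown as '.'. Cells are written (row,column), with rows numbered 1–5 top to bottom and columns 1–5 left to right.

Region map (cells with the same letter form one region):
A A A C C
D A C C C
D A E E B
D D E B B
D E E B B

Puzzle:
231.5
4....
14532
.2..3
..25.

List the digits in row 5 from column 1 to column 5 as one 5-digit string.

31254

(1,4) = 4 (sole candidate).
(2,2) = 5 (sole candidate).
(2,3) = 3 (sole candidate).
(2,5) = 1 (sole candidate).
(4,1) = 5 (sole candidate).
(4,3) = 4 (sole candidate).
(4,4) = 1 (sole candidate).
(5,1) = 3: row 5 has {2,5}; col 1 has {1,2,4,5}; region has {1,2,4,5} → only 3 remains.
(5,2) = 1: row 5 has {2,3,5}; col 2 has {2,3,4,5}; region has {2,3,4,5} → only 1 remains.
(5,5) = 4: row 5 has {1,2,3,5}; col 5 has {1,2,3,5}; region has {1,2,3,5} → only 4 remains.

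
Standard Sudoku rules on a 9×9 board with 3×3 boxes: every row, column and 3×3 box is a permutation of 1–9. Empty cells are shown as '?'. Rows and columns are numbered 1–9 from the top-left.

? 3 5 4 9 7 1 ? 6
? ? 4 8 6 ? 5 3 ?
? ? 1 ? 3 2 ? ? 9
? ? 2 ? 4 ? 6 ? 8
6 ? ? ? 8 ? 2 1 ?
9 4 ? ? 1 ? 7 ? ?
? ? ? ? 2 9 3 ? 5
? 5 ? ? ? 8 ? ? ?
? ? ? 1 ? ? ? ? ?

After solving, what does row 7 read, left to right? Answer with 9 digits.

R2C6 = 1: row 2 has {3,4,5,6,8}; col 6 has {2,7,8,9}; box has {2,3,4,6,7,8,9} → only 1 remains.
R3C4 = 5: row 3 has {1,2,3,9}; col 4 has {1,4,8}; box has {1,2,3,4,6,7,8,9} → only 5 remains.
R5C2 = 7: row 5 has {1,2,6,8}; col 2 has {3,4,5}; box has {2,4,6,9} → only 7 remains.
R5C3 = 3: row 5 has {1,2,6,7,8}; col 3 has {1,2,4,5}; box has {2,4,6,7,9} → only 3 remains.
R5C4 = 9: row 5 has {1,2,3,6,7,8}; col 4 has {1,4,5,8}; box has {1,4,8} → only 9 remains.
R5C6 = 5: row 5 has {1,2,3,6,7,8,9}; col 6 has {1,2,7,8,9}; box has {1,4,8,9} → only 5 remains.
R5C9 = 4: row 5 has {1,2,3,5,6,7,8,9}; col 9 has {5,6,8,9}; box has {1,2,6,7,8} → only 4 remains.
R6C3 = 8: row 6 has {1,4,7,9}; col 3 has {1,2,3,4,5}; box has {2,3,4,6,7,9} → only 8 remains.
R6C8 = 5: row 6 has {1,4,7,8,9}; col 8 has {1,3}; box has {1,2,4,6,7,8} → only 5 remains.
R6C9 = 3: row 6 has {1,4,5,7,8,9}; col 9 has {4,5,6,8,9}; box has {1,2,4,5,6,7,8} → only 3 remains.
R8C5 = 7: row 8 has {5,8}; col 5 has {1,2,3,4,6,8,9}; box has {1,2,8,9} → only 7 remains.
R9C5 = 5: row 9 has {1}; col 5 has {1,2,3,4,6,7,8,9}; box has {1,2,7,8,9} → only 5 remains.
R4C2 = 1: row 4 has {2,4,6,8}; col 2 has {3,4,5,7}; box has {2,3,4,6,7,8,9} → only 1 remains.
R4C6 = 3: row 4 has {1,2,4,6,8}; col 6 has {1,2,5,7,8,9}; box has {1,4,5,8,9} → only 3 remains.
R4C8 = 9: row 4 has {1,2,3,4,6,8}; col 8 has {1,3,5}; box has {1,2,3,4,5,6,7,8} → only 9 remains.
R6C6 = 6: row 6 has {1,3,4,5,7,8,9}; col 6 has {1,2,3,5,7,8,9}; box has {1,3,4,5,8,9} → only 6 remains.
R7C4 = 6: row 7 has {2,3,5,9}; col 4 has {1,4,5,8,9}; box has {1,2,5,7,8,9} → only 6 remains.
R8C4 = 3: row 8 has {5,7,8}; col 4 has {1,4,5,6,8,9}; box has {1,2,5,6,7,8,9} → only 3 remains.
R9C6 = 4: row 9 has {1,5}; col 6 has {1,2,3,5,6,7,8,9}; box has {1,2,3,5,6,7,8,9} → only 4 remains.
R4C1 = 5: row 4 has {1,2,3,4,6,8,9}; col 1 has {6,9}; box has {1,2,3,4,6,7,8,9} → only 5 remains.
R4C4 = 7: row 4 has {1,2,3,4,5,6,8,9}; col 4 has {1,3,4,5,6,8,9}; box has {1,3,4,5,6,8,9} → only 7 remains.
R6C4 = 2: row 6 has {1,3,4,5,6,7,8,9}; col 4 has {1,3,4,5,6,7,8,9}; box has {1,3,4,5,6,7,8,9} → only 2 remains.
R7C2 = 8: row 7 has {2,3,5,6,9}; col 2 has {1,3,4,5,7}; box has {5} → only 8 remains.
R7C3 = 7: row 7 has {2,3,5,6,8,9}; col 3 has {1,2,3,4,5,8}; box has {5,8} → only 7 remains.
R7C8 = 4: row 7 has {2,3,5,6,7,8,9}; col 8 has {1,3,5,9}; box has {3,5} → only 4 remains.
R8C7 = 9: row 8 has {3,5,7,8}; col 7 has {1,2,3,5,6,7}; box has {3,4,5} → only 9 remains.
R9C7 = 8: row 9 has {1,4,5}; col 7 has {1,2,3,5,6,7,9}; box has {3,4,5,9} → only 8 remains.
R3C2 = 6: row 3 has {1,2,3,5,9}; col 2 has {1,3,4,5,7,8}; box has {1,3,4,5} → only 6 remains.
R3C7 = 4: row 3 has {1,2,3,5,6,9}; col 7 has {1,2,3,5,6,7,8,9}; box has {1,3,5,6,9} → only 4 remains.
R7C1 = 1: row 7 has {2,3,4,5,6,7,8,9}; col 1 has {5,6,9}; box has {5,7,8} → only 1 remains.

187629345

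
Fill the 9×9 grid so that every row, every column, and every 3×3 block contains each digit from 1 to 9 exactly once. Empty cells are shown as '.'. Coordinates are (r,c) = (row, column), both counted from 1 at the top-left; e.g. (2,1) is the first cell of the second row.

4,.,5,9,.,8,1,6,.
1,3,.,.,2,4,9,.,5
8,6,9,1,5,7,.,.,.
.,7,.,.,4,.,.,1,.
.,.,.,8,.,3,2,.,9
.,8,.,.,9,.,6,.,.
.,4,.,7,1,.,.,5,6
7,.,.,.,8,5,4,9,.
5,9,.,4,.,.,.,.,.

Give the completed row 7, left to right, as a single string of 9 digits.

342719856

(1,2) = 2: row 1 has {1,4,5,6,8,9}; col 2 has {3,4,6,7,8,9}; box has {1,3,4,5,6,8,9} → only 2 remains.
(1,5) = 3: row 1 has {1,2,4,5,6,8,9}; col 5 has {1,2,4,5,8,9}; box has {1,2,4,5,7,8,9} → only 3 remains.
(1,9) = 7: row 1 has {1,2,3,4,5,6,8,9}; col 9 has {5,6,9}; box has {1,5,6,9} → only 7 remains.
(2,3) = 7: row 2 has {1,2,3,4,5,9}; col 3 has {5,9}; box has {1,2,3,4,5,6,8,9} → only 7 remains.
(2,4) = 6: row 2 has {1,2,3,4,5,7,9}; col 4 has {1,4,7,8,9}; box has {1,2,3,4,5,7,8,9} → only 6 remains.
(2,8) = 8: row 2 has {1,2,3,4,5,6,7,9}; col 8 has {1,5,6,9}; box has {1,5,6,7,9} → only 8 remains.
(3,7) = 3: row 3 has {1,5,6,7,8,9}; col 7 has {1,2,4,6,9}; box has {1,5,6,7,8,9} → only 3 remains.
(5,1) = 6: row 5 has {2,3,8,9}; col 1 has {1,4,5,7,8}; box has {7,8} → only 6 remains.
(5,5) = 7: row 5 has {2,3,6,8,9}; col 5 has {1,2,3,4,5,8,9}; box has {3,4,8,9} → only 7 remains.
(5,8) = 4: row 5 has {2,3,6,7,8,9}; col 8 has {1,5,6,8,9}; box has {1,2,6,9} → only 4 remains.
(6,9) = 3: row 6 has {6,8,9}; col 9 has {5,6,7,9}; box has {1,2,4,6,9} → only 3 remains.
(7,7) = 8: row 7 has {1,4,5,6,7}; col 7 has {1,2,3,4,6,9}; box has {4,5,6,9} → only 8 remains.
(8,2) = 1: row 8 has {4,5,7,8,9}; col 2 has {2,3,4,6,7,8,9}; box has {4,5,7,9} → only 1 remains.
(8,9) = 2: row 8 has {1,4,5,7,8,9}; col 9 has {3,5,6,7,9}; box has {4,5,6,8,9} → only 2 remains.
(9,5) = 6: row 9 has {4,5,9}; col 5 has {1,2,3,4,5,7,8,9}; box has {1,4,5,7,8} → only 6 remains.
(9,6) = 2: row 9 has {4,5,6,9}; col 6 has {3,4,5,7,8}; box has {1,4,5,6,7,8} → only 2 remains.
(9,7) = 7: row 9 has {2,4,5,6,9}; col 7 has {1,2,3,4,6,8,9}; box has {2,4,5,6,8,9} → only 7 remains.
(9,8) = 3: row 9 has {2,4,5,6,7,9}; col 8 has {1,4,5,6,8,9}; box has {2,4,5,6,7,8,9} → only 3 remains.
(9,9) = 1: row 9 has {2,3,4,5,6,7,9}; col 9 has {2,3,5,6,7,9}; box has {2,3,4,5,6,7,8,9} → only 1 remains.
(3,8) = 2: row 3 has {1,3,5,6,7,8,9}; col 8 has {1,3,4,5,6,8,9}; box has {1,3,5,6,7,8,9} → only 2 remains.
(3,9) = 4: row 3 has {1,2,3,5,6,7,8,9}; col 9 has {1,2,3,5,6,7,9}; box has {1,2,3,5,6,7,8,9} → only 4 remains.
(4,6) = 6: row 4 has {1,4,7}; col 6 has {2,3,4,5,7,8}; box has {3,4,7,8,9} → only 6 remains.
(4,7) = 5: row 4 has {1,4,6,7}; col 7 has {1,2,3,4,6,7,8,9}; box has {1,2,3,4,6,9} → only 5 remains.
(4,9) = 8: row 4 has {1,4,5,6,7}; col 9 has {1,2,3,4,5,6,7,9}; box has {1,2,3,4,5,6,9} → only 8 remains.
(5,2) = 5: row 5 has {2,3,4,6,7,8,9}; col 2 has {1,2,3,4,6,7,8,9}; box has {6,7,8} → only 5 remains.
(5,3) = 1: row 5 has {2,3,4,5,6,7,8,9}; col 3 has {5,7,9}; box has {5,6,7,8} → only 1 remains.
(6,1) = 2: row 6 has {3,6,8,9}; col 1 has {1,4,5,6,7,8}; box has {1,5,6,7,8} → only 2 remains.
(6,3) = 4: row 6 has {2,3,6,8,9}; col 3 has {1,5,7,9}; box has {1,2,5,6,7,8} → only 4 remains.
(6,4) = 5: row 6 has {2,3,4,6,8,9}; col 4 has {1,4,6,7,8,9}; box has {3,4,6,7,8,9} → only 5 remains.
(6,6) = 1: row 6 has {2,3,4,5,6,8,9}; col 6 has {2,3,4,5,6,7,8}; box has {3,4,5,6,7,8,9} → only 1 remains.
(6,8) = 7: row 6 has {1,2,3,4,5,6,8,9}; col 8 has {1,2,3,4,5,6,8,9}; box has {1,2,3,4,5,6,8,9} → only 7 remains.
(7,1) = 3: row 7 has {1,4,5,6,7,8}; col 1 has {1,2,4,5,6,7,8}; box has {1,4,5,7,9} → only 3 remains.
(7,3) = 2: row 7 has {1,3,4,5,6,7,8}; col 3 has {1,4,5,7,9}; box has {1,3,4,5,7,9} → only 2 remains.
(7,6) = 9: row 7 has {1,2,3,4,5,6,7,8}; col 6 has {1,2,3,4,5,6,7,8}; box has {1,2,4,5,6,7,8} → only 9 remains.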